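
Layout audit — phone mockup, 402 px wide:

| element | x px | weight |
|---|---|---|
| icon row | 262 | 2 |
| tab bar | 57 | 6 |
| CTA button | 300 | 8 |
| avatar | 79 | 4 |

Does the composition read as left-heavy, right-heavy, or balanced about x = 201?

Σw = 2 + 6 + 8 + 4 = 20.
x-moment: 2·262 + 6·57 + 8·300 + 4·79 = 3582; centroid 3582/20 ≈ 179.10.
Since 179.1 is left of 201, the composition reads left-heavy.

left-heavy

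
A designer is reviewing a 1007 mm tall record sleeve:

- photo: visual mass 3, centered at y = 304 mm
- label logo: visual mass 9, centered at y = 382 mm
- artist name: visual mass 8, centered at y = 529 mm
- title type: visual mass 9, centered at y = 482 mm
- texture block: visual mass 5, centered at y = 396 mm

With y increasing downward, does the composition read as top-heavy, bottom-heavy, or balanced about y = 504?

top-heavy

Weights sum to 3 + 9 + 8 + 9 + 5 = 34.
y: (3·304 + 9·382 + 8·529 + 9·482 + 5·396) / 34 = 14900 / 34 ≈ 438.24
438.2 lies above (smaller y than) the midline 504, so the layout is top-heavy.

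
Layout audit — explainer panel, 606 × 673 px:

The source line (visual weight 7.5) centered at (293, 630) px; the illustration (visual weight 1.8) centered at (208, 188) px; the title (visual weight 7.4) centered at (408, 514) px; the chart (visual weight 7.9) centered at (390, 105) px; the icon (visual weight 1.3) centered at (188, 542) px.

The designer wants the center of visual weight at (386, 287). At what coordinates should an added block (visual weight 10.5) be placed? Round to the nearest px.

(489, 4)

After adding the added block, total weight = 7.5 + 1.8 + 7.4 + 7.9 + 1.3 + 10.5 = 36.4.
x: target moment 36.4×386 = 14050.4; current 7.5·293 + 1.8·208 + 7.4·408 + 7.9·390 + 1.3·188 = 8916.5; the added block supplies 5133.9, so x = 5133.9/10.5 ≈ 488.94.
y: target moment 36.4×287 = 10446.8; current 7.5·630 + 1.8·188 + 7.4·514 + 7.9·105 + 1.3·542 = 10401.1; the added block supplies 45.7, so y = 45.7/10.5 ≈ 4.35.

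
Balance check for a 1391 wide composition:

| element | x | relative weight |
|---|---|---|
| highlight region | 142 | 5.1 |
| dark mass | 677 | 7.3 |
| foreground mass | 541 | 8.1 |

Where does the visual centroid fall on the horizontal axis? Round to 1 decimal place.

x ≈ 490.2

Total weight = 5.1 + 7.3 + 8.1 = 20.5.
Σw·x = 5.1·142 + 7.3·677 + 8.1·541 = 10048.4, so x̄ = 10048.4/20.5 ≈ 490.17.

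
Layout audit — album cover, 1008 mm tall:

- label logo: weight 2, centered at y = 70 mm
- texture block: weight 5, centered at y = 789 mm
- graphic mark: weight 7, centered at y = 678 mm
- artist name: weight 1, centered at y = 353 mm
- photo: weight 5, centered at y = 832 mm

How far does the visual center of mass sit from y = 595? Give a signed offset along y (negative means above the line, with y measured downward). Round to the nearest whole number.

Total weight = 2 + 5 + 7 + 1 + 5 = 20.
Σw·y = 2·70 + 5·789 + 7·678 + 1·353 + 5·832 = 13344, so ȳ = 13344/20 ≈ 667.20.
Against y = 595, that's 667.20 − 595 = 72.20.

≈ 72 mm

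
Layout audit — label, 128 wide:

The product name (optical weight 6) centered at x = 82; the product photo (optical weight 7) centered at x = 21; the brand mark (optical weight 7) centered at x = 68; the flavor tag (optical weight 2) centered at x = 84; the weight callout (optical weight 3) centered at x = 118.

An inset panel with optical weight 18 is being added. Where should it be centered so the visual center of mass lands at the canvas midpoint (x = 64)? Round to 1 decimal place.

After adding the inset panel, total weight = 6 + 7 + 7 + 2 + 3 + 18 = 43.
Along x: (1637 + 18·x) / 43 = 64 (existing moment 6·82 + 7·21 + 7·68 + 2·84 + 3·118 = 1637) ⇒ x = (2752 − 1637) / 18 ≈ 61.94.

x ≈ 61.9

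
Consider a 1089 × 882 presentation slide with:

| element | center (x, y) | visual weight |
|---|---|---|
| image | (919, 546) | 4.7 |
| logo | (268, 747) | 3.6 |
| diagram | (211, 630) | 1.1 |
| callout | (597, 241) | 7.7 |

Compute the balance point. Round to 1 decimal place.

Σw = 4.7 + 3.6 + 1.1 + 7.7 = 17.1.
x: (4.7·919 + 3.6·268 + 1.1·211 + 7.7·597) / 17.1 = 10113.1 / 17.1 ≈ 591.41
y: (4.7·546 + 3.6·747 + 1.1·630 + 7.7·241) / 17.1 = 7804.1 / 17.1 ≈ 456.38

(591.4, 456.4)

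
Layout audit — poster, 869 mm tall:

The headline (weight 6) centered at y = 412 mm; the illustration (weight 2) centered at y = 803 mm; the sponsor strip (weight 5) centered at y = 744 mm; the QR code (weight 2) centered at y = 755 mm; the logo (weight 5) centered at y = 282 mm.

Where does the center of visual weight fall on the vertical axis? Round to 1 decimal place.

Weights sum to 6 + 2 + 5 + 2 + 5 = 20.
y: (6·412 + 2·803 + 5·744 + 2·755 + 5·282) / 20 = 10718 / 20 ≈ 535.90

y ≈ 535.9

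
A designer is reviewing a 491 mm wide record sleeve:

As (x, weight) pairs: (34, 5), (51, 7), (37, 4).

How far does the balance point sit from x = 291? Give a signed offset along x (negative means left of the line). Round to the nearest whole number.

Total weight = 5 + 7 + 4 = 16.
Σw·x = 5·34 + 7·51 + 4·37 = 675, so x̄ = 675/16 ≈ 42.19.
Difference: 42.19 − 291 ≈ -248.81.

≈ -249 mm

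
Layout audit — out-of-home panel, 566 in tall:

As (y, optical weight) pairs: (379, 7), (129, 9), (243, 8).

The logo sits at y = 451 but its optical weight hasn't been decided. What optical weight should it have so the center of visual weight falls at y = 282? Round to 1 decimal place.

Known weights sum to 7 + 9 + 8 = 24; their moment is 7·379 + 9·129 + 8·243 = 5758.
Balance at y = 282 requires (5758 + w·451) / (24 + w) = 282.
Solving: w = (282·24 − 5758) / (451 − 282) = 1010 / 169 ≈ 5.98.

w ≈ 6.0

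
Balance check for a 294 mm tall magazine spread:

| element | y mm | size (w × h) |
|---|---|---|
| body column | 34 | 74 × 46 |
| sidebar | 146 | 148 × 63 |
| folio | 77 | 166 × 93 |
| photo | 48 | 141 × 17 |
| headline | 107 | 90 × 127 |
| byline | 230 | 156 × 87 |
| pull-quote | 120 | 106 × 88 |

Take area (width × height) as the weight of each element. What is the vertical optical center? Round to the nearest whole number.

Areas: body column 74·46 = 3404, sidebar 148·63 = 9324, folio 166·93 = 15438, photo 141·17 = 2397, headline 90·127 = 11430, byline 156·87 = 13572, pull-quote 106·88 = 9328. Total weight = 64893.
Σw·y = 8244752; ȳ = 8244752/64893 ≈ 127.05.

y ≈ 127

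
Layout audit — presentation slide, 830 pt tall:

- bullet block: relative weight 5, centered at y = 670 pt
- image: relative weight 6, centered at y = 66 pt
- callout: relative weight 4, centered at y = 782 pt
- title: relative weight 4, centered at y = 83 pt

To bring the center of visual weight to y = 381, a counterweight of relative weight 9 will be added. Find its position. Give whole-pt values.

y ≈ 385

With the counterweight, Σw becomes 5 + 6 + 4 + 4 + 9 = 28.
y: target moment 28×381 = 10668; current 5·670 + 6·66 + 4·782 + 4·83 = 7206; the counterweight supplies 3462, so y = 3462/9 ≈ 384.67.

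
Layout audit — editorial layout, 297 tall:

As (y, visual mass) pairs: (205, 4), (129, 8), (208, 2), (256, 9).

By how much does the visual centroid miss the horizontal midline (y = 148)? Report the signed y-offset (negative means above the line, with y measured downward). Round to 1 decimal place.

Weights sum to 4 + 8 + 2 + 9 = 23.
y-moment: 4·205 + 8·129 + 2·208 + 9·256 = 4572; centroid 4572/23 ≈ 198.78.
Difference: 198.78 − 148 ≈ 50.78.

≈ 50.8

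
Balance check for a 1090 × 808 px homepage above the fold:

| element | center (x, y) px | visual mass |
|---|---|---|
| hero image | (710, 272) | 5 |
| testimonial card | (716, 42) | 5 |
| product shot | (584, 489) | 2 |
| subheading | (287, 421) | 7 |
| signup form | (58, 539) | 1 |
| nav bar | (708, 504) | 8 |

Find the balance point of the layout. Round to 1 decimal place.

Weights sum to 5 + 5 + 2 + 7 + 1 + 8 = 28.
Σw·x = 5·710 + 5·716 + 2·584 + 7·287 + 1·58 + 8·708 = 16029, so x̄ = 16029/28 ≈ 572.46.
Σw·y = 5·272 + 5·42 + 2·489 + 7·421 + 1·539 + 8·504 = 10066, so ȳ = 10066/28 ≈ 359.50.

(572.5, 359.5)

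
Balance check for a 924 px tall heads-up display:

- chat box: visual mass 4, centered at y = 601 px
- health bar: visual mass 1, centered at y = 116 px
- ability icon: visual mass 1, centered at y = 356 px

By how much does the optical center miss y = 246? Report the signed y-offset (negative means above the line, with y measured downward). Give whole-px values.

≈ 233 px

Total weight = 4 + 1 + 1 = 6.
Σw·y = 4·601 + 1·116 + 1·356 = 2876, so ȳ = 2876/6 ≈ 479.33.
Offset from y = 246: 479.33 − 246 ≈ 233.33.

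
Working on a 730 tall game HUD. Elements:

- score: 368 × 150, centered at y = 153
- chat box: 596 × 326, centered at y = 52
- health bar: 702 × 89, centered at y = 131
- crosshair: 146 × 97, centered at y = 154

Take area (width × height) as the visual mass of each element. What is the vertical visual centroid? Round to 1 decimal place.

Taking area as weight: score 368·150 = 55200, chat box 596·326 = 194296, health bar 702·89 = 62478, crosshair 146·97 = 14162. Sum 326136.
y-moment: 55200·153 + 194296·52 + 62478·131 + 14162·154 = 28914558; centroid 28914558/326136 ≈ 88.66.

y ≈ 88.7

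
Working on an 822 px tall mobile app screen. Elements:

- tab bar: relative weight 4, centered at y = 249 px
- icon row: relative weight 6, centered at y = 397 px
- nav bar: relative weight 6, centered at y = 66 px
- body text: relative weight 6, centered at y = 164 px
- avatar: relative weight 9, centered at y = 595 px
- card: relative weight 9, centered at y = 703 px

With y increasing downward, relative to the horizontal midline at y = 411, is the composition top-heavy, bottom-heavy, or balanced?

balanced

Σw = 4 + 6 + 6 + 6 + 9 + 9 = 40.
Σw·y = 16440; ȳ = 16440/40 ≈ 411.00.
411.00 = 411 exactly: balanced.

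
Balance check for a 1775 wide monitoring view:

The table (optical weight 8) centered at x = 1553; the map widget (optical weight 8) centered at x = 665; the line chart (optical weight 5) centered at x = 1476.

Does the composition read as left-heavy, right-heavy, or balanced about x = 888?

right-heavy

Weights sum to 8 + 8 + 5 = 21.
x-moment: 8·1553 + 8·665 + 5·1476 = 25124; centroid 25124/21 ≈ 1196.38.
1196.4 vs midline 888 → right-heavy.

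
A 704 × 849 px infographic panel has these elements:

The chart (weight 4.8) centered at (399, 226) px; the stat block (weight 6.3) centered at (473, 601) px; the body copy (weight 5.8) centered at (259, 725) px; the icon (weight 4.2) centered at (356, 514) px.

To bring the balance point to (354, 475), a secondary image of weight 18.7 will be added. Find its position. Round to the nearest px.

(331, 410)

With the secondary image, Σw becomes 4.8 + 6.3 + 5.8 + 4.2 + 18.7 = 39.8.
x: need Σw·x = 39.8·354 = 14089.2. Existing = 4.8·399 + 6.3·473 + 5.8·259 + 4.2·356 = 7892.5. Remainder 6196.7 / 18.7 ≈ 331.37.
y: need Σw·y = 39.8·475 = 18905.0. Existing = 4.8·226 + 6.3·601 + 5.8·725 + 4.2·514 = 11234.9. Remainder 7670.1 / 18.7 ≈ 410.17.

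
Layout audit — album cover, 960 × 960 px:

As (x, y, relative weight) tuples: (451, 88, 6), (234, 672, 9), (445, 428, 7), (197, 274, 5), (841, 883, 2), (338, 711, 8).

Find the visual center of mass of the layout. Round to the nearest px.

(359, 497)

Weights sum to 6 + 9 + 7 + 5 + 2 + 8 = 37.
x: moment 13298 / weight 37 ≈ 359.41
y: moment 18396 / weight 37 ≈ 497.19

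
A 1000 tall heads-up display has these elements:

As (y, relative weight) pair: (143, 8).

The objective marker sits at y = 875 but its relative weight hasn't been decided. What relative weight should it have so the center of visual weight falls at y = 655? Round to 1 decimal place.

Known: weight 8 with moment 8·143 = 1144.
Set Σw·y/Σw = 655: (1144 + 875w) = 655·(8 + w).
Rearranging, w·(875 − 655) = 655·8 − 1144 = 4096, so w ≈ 4096/220 = 18.62.

w ≈ 18.6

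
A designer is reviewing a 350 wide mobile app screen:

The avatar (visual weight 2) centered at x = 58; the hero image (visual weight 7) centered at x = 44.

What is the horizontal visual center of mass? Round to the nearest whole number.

Total weight = 2 + 7 = 9.
Σw·x = 2·58 + 7·44 = 424, so x̄ = 424/9 ≈ 47.11.

x ≈ 47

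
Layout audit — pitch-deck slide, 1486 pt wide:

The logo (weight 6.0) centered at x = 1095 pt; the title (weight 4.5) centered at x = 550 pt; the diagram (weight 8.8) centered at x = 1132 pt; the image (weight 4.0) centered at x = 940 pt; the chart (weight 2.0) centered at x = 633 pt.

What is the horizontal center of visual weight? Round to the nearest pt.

Σw = 6.0 + 4.5 + 8.8 + 4.0 + 2.0 = 25.3.
x: (6.0·1095 + 4.5·550 + 8.8·1132 + 4.0·940 + 2.0·633) / 25.3 = 24032.6 / 25.3 ≈ 949.91

x ≈ 950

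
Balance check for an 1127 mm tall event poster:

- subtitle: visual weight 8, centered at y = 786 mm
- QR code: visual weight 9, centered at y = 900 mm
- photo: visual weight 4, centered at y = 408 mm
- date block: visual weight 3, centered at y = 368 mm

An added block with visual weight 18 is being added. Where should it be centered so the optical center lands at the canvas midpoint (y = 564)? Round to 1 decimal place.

y ≈ 364.7

New total weight: (8 + 9 + 4 + 3) + 18 = 42.
Along y: (17124 + 18·y) / 42 = 564 (existing moment 8·786 + 9·900 + 4·408 + 3·368 = 17124) ⇒ y = (23688 − 17124) / 18 ≈ 364.67.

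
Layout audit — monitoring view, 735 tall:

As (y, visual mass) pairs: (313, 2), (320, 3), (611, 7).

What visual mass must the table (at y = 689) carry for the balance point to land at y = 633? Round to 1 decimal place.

Known weights sum to 2 + 3 + 7 = 12; their moment is 2·313 + 3·320 + 7·611 = 5863.
Balance at y = 633 requires (5863 + w·689) / (12 + w) = 633.
Rearranging, w·(689 − 633) = 633·12 − 5863 = 1733, so w ≈ 1733/56 = 30.95.

w ≈ 30.9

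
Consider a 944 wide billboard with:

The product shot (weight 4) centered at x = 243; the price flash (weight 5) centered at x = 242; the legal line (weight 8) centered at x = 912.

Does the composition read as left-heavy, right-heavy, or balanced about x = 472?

Σw = 4 + 5 + 8 = 17.
x-moment: 4·243 + 5·242 + 8·912 = 9478; centroid 9478/17 ≈ 557.53.
557.5 lies right of the midline 472, so the layout is right-heavy.

right-heavy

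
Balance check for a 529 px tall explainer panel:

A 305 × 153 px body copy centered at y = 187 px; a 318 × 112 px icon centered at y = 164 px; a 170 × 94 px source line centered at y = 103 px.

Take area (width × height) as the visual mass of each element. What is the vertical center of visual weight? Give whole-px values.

Areas: body copy 305·153 = 46665, icon 318·112 = 35616, source line 170·94 = 15980. Total weight = 98261.
Σw·y = 46665·187 + 35616·164 + 15980·103 = 16213319, so ȳ = 16213319/98261 ≈ 165.00.

y ≈ 165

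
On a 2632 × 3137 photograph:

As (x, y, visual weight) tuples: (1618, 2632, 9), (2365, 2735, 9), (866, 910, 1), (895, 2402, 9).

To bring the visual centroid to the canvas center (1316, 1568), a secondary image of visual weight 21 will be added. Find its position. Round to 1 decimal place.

With the secondary image, Σw becomes 9 + 9 + 1 + 9 + 21 = 49.
Along x: (44768 + 21·x) / 49 = 1316 (existing moment 9·1618 + 9·2365 + 1·866 + 9·895 = 44768) ⇒ x = (64484 − 44768) / 21 ≈ 938.86.
Along y: (70831 + 21·y) / 49 = 1568 (existing moment 9·2632 + 9·2735 + 1·910 + 9·2402 = 70831) ⇒ y = (76832 − 70831) / 21 ≈ 285.76.

(938.9, 285.8)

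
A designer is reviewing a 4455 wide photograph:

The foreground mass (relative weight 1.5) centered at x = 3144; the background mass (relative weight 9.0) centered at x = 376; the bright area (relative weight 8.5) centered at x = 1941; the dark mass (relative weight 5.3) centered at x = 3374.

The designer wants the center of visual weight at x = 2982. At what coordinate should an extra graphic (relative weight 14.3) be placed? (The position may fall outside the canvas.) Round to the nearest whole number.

New total weight: (1.5 + 9.0 + 8.5 + 5.3) + 14.3 = 38.6.
x: target moment 38.6×2982 = 115105.2; current 1.5·3144 + 9.0·376 + 8.5·1941 + 5.3·3374 = 42480.7; the extra graphic supplies 72624.5, so x = 72624.5/14.3 ≈ 5078.64.

x ≈ 5079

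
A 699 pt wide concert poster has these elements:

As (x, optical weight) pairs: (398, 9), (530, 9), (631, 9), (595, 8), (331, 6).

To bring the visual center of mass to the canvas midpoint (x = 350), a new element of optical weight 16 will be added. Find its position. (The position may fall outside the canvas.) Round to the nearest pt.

x ≈ -52

New total weight: (9 + 9 + 9 + 8 + 6) + 16 = 57.
x: need Σw·x = 57·350 = 19950. Existing = 9·398 + 9·530 + 9·631 + 8·595 + 6·331 = 20777. Remainder -827 / 16 ≈ -51.69.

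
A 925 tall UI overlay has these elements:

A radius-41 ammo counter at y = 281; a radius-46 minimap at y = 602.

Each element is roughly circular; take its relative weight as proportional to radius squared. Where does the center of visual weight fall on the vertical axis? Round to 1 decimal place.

y ≈ 459.9

r² weights: ammo counter 41² = 1681, minimap 46² = 2116. Total = 3797.
y: (1681·281 + 2116·602) / 3797 = 1746193 / 3797 ≈ 459.89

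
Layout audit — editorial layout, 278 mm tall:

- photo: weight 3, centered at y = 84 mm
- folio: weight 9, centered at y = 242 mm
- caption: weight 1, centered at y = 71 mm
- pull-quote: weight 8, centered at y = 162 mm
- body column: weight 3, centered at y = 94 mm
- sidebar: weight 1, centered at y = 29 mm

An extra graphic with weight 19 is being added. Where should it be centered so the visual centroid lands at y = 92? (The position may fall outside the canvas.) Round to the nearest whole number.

y ≈ -3

With the extra graphic, Σw becomes 3 + 9 + 1 + 8 + 3 + 1 + 19 = 44.
y: target moment 44×92 = 4048; current 3·84 + 9·242 + 1·71 + 8·162 + 3·94 + 1·29 = 4108; the extra graphic supplies -60, so y = -60/19 ≈ -3.16.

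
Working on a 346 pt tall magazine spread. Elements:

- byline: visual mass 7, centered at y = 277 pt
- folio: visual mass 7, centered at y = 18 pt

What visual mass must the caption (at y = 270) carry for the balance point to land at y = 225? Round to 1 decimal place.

w ≈ 24.1

Existing Σw = 14 (7 + 7); existing moment 7·277 + 7·18 = 2065.
Balance at y = 225 requires (2065 + w·270) / (14 + w) = 225.
So w = (225·14 − 2065)/(270 − 225) = 1085/45 ≈ 24.11.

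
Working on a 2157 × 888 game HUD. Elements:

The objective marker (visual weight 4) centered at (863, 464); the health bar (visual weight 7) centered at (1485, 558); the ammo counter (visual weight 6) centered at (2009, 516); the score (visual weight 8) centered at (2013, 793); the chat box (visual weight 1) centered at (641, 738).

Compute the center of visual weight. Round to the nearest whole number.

(1640, 613)

Weights sum to 4 + 7 + 6 + 8 + 1 = 26.
x: (4·863 + 7·1485 + 6·2009 + 8·2013 + 1·641) / 26 = 42646 / 26 ≈ 1640.23
y: (4·464 + 7·558 + 6·516 + 8·793 + 1·738) / 26 = 15940 / 26 ≈ 613.08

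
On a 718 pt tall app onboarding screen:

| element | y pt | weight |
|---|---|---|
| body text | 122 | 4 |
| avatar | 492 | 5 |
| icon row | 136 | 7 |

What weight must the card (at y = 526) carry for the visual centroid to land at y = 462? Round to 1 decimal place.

w ≈ 54.6

Fixed elements: Σw = 4 + 5 + 7 = 16, Σw·y = 4·122 + 5·492 + 7·136 = 3900.
Balance at y = 462 requires (3900 + w·526) / (16 + w) = 462.
Rearranging, w·(526 − 462) = 462·16 − 3900 = 3492, so w ≈ 3492/64 = 54.56.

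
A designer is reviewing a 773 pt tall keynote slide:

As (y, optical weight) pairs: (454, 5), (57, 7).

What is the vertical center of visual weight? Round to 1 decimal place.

Weights sum to 5 + 7 = 12.
y: (5·454 + 7·57) / 12 = 2669 / 12 ≈ 222.42

y ≈ 222.4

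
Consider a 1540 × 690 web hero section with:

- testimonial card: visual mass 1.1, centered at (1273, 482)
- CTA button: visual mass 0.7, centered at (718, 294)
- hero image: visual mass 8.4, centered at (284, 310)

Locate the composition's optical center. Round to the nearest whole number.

(420, 327)

Σw = 1.1 + 0.7 + 8.4 = 10.2.
Σw·x = 1.1·1273 + 0.7·718 + 8.4·284 = 4288.5, so x̄ = 4288.5/10.2 ≈ 420.44.
Σw·y = 1.1·482 + 0.7·294 + 8.4·310 = 3340.0, so ȳ = 3340.0/10.2 ≈ 327.45.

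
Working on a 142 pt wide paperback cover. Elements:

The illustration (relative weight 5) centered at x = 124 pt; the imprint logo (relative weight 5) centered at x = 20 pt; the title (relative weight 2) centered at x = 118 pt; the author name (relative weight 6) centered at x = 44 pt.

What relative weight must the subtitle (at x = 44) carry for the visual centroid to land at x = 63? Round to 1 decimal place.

w ≈ 4.5

Existing Σw = 18 (5 + 5 + 2 + 6); existing moment 5·124 + 5·20 + 2·118 + 6·44 = 1220.
Balance at x = 63 requires (1220 + w·44) / (18 + w) = 63.
Solving: w = (63·18 − 1220) / (44 − 63) = -86 / -19 ≈ 4.53.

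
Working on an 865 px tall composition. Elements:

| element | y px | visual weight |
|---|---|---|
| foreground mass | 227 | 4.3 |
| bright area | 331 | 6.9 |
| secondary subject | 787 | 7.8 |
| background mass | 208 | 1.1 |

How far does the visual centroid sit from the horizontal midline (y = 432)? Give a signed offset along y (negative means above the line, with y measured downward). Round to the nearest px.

Weights sum to 4.3 + 6.9 + 7.8 + 1.1 = 20.1.
Σw·y = 4.3·227 + 6.9·331 + 7.8·787 + 1.1·208 = 9627.4, so ȳ = 9627.4/20.1 ≈ 478.98.
Difference: 478.98 − 432 ≈ 46.98.

≈ 47 px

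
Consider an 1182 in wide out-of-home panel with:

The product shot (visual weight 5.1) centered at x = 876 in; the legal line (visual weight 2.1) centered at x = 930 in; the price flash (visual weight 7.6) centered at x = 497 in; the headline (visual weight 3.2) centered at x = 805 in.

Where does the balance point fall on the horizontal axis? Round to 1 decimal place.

x ≈ 709.7

Σw = 5.1 + 2.1 + 7.6 + 3.2 = 18.0.
Σw·x = 5.1·876 + 2.1·930 + 7.6·497 + 3.2·805 = 12773.8, so x̄ = 12773.8/18.0 ≈ 709.66.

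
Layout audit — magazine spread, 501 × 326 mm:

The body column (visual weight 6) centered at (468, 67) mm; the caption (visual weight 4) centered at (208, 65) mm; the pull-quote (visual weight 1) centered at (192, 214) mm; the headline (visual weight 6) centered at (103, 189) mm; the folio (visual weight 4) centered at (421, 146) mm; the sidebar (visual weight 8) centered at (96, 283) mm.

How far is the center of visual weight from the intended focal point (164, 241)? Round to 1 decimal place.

≈ 104.3 mm

Weights sum to 6 + 4 + 1 + 6 + 4 + 8 = 29.
x-moment: 6·468 + 4·208 + 1·192 + 6·103 + 4·421 + 8·96 = 6902; centroid 6902/29 ≈ 238.00.
y-moment: 6·67 + 4·65 + 1·214 + 6·189 + 4·146 + 8·283 = 4858; centroid 4858/29 ≈ 167.52.
From (164, 241): dx = 74.00, dy = -73.48, so the distance is √(dx²+dy²) ≈ 104.29.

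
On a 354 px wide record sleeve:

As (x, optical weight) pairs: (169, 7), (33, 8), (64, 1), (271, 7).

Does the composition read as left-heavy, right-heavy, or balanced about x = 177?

left-heavy

Σw = 7 + 8 + 1 + 7 = 23.
x: (7·169 + 8·33 + 1·64 + 7·271) / 23 = 3408 / 23 ≈ 148.17
148.2 lies left of the midline 177, so the layout is left-heavy.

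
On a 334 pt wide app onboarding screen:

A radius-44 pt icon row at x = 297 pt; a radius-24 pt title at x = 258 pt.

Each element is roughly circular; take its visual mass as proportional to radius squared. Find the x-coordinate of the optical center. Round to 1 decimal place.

r² weights: icon row 44² = 1936, title 24² = 576. Total = 2512.
Σw·x = 1936·297 + 576·258 = 723600, so x̄ = 723600/2512 ≈ 288.06.

x ≈ 288.1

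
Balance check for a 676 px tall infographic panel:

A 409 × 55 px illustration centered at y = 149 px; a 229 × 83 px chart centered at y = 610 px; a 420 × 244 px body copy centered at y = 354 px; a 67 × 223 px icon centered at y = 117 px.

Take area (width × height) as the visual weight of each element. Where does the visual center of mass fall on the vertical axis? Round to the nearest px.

y ≈ 333

Taking area as weight: illustration 409·55 = 22495, chart 229·83 = 19007, body copy 420·244 = 102480, icon 67·223 = 14941. Sum 158923.
y: (22495·149 + 19007·610 + 102480·354 + 14941·117) / 158923 = 52972042 / 158923 ≈ 333.32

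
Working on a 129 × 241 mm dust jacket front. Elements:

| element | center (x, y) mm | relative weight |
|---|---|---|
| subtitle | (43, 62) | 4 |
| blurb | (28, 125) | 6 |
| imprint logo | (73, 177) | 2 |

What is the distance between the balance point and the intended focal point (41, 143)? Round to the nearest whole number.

≈ 30 mm

Σw = 4 + 6 + 2 = 12.
x-moment: 4·43 + 6·28 + 2·73 = 486; centroid 486/12 ≈ 40.50.
y-moment: 4·62 + 6·125 + 2·177 = 1352; centroid 1352/12 ≈ 112.67.
Offset from (41, 143): Δx ≈ -0.50, Δy ≈ -30.33; distance = √(Δx² + Δy²) ≈ 30.34.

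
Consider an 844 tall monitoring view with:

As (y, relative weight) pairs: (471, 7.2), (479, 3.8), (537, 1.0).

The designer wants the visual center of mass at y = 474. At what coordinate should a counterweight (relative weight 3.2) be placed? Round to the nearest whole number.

With the counterweight, Σw becomes 7.2 + 3.8 + 1.0 + 3.2 = 15.2.
Along y: (5748.4 + 3.2·y) / 15.2 = 474 (existing moment 7.2·471 + 3.8·479 + 1.0·537 = 5748.4) ⇒ y = (7204.8 − 5748.4) / 3.2 ≈ 455.12.

y ≈ 455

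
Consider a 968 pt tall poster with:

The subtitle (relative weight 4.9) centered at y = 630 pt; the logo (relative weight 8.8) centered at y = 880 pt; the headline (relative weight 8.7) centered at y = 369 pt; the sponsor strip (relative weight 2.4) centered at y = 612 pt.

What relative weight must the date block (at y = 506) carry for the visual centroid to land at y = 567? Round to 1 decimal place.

Existing Σw = 24.8 (4.9 + 8.8 + 8.7 + 2.4); existing moment 4.9·630 + 8.8·880 + 8.7·369 + 2.4·612 = 15510.1.
For the centroid to hit 567: (15510.1 + w·506) / (24.8 + w) = 567.
Rearranging, w·(506 − 567) = 567·24.8 − 15510.1 = -1448.5, so w ≈ -1448.5/-61 = 23.75.

w ≈ 23.7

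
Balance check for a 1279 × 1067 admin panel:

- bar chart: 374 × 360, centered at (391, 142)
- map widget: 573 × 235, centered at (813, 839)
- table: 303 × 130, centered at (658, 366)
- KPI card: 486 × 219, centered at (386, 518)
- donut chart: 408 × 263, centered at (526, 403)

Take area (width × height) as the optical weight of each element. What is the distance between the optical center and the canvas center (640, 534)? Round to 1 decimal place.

Areas → weights: bar chart 374·360 = 134640, map widget 573·235 = 134655, table 303·130 = 39390, KPI card 486·219 = 106434, donut chart 408·263 = 107304; Σw = 522423.
Σw·x = 134640·391 + 134655·813 + 39390·658 + 106434·386 + 107304·526 = 285562803, so x̄ = 285562803/522423 ≈ 546.61.
Σw·y = 134640·142 + 134655·839 + 39390·366 + 106434·518 + 107304·403 = 244887489, so ȳ = 244887489/522423 ≈ 468.75.
From (640, 534): dx = -93.39, dy = -65.25, so the distance is √(dx²+dy²) ≈ 113.92.

≈ 113.9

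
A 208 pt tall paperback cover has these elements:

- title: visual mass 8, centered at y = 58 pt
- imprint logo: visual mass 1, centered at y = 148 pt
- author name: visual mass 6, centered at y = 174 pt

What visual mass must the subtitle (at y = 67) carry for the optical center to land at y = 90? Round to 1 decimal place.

w ≈ 13.3

Fixed elements: Σw = 8 + 1 + 6 = 15, Σw·y = 8·58 + 1·148 + 6·174 = 1656.
Set Σw·y/Σw = 90: (1656 + 67w) = 90·(15 + w).
So w = (90·15 − 1656)/(67 − 90) = -306/-23 ≈ 13.30.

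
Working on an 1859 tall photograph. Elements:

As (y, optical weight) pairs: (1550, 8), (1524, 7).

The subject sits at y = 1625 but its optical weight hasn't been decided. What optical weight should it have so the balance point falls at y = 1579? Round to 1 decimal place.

Known weights sum to 8 + 7 = 15; their moment is 8·1550 + 7·1524 = 23068.
For the centroid to hit 1579: (23068 + w·1625) / (15 + w) = 1579.
Solving: w = (1579·15 − 23068) / (1625 − 1579) = 617 / 46 ≈ 13.41.

w ≈ 13.4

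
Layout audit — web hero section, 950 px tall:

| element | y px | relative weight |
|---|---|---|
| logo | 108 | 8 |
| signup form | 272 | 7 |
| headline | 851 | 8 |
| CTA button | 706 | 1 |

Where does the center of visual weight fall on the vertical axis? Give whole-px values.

Σw = 8 + 7 + 8 + 1 = 24.
y-moment: 8·108 + 7·272 + 8·851 + 1·706 = 10282; centroid 10282/24 ≈ 428.42.

y ≈ 428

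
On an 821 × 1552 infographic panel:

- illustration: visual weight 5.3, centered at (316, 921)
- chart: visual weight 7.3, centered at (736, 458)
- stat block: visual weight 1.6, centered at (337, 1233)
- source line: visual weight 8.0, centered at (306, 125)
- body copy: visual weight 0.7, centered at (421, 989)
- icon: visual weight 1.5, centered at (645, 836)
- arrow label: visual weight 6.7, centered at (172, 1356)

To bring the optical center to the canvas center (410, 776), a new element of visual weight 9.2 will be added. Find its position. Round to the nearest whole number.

(443, 983)

New total weight: (5.3 + 7.3 + 1.6 + 8.0 + 0.7 + 1.5 + 6.7) + 9.2 = 40.3.
x: need Σw·x = 40.3·410 = 16523.0. Existing = 5.3·316 + 7.3·736 + 1.6·337 + 8.0·306 + 0.7·421 + 1.5·645 + 6.7·172 = 12449.4. Remainder 4073.6 / 9.2 ≈ 442.78.
y: need Σw·y = 40.3·776 = 31272.8. Existing = 5.3·921 + 7.3·458 + 1.6·1233 + 8.0·125 + 0.7·989 + 1.5·836 + 6.7·1356 = 22229.0. Remainder 9043.8 / 9.2 ≈ 983.02.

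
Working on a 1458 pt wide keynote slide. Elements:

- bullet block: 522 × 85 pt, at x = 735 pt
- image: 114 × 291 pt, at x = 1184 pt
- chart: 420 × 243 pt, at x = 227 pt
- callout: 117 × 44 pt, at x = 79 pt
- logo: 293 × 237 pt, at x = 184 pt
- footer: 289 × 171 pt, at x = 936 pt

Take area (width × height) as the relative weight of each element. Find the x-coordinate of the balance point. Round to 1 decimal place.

x ≈ 508.9

Areas: bullet block 522·85 = 44370, image 114·291 = 33174, chart 420·243 = 102060, callout 117·44 = 5148, logo 293·237 = 69441, footer 289·171 = 49419. Total weight = 303612.
x: moment 154497606 / weight 303612 ≈ 508.87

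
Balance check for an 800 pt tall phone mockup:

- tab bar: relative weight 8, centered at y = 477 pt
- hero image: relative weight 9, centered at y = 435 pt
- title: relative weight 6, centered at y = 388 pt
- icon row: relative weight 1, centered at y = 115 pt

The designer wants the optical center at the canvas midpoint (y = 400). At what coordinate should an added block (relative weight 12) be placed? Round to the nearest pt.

With the added block, Σw becomes 8 + 9 + 6 + 1 + 12 = 36.
y: need Σw·y = 36·400 = 14400. Existing = 8·477 + 9·435 + 6·388 + 1·115 = 10174. Remainder 4226 / 12 ≈ 352.17.

y ≈ 352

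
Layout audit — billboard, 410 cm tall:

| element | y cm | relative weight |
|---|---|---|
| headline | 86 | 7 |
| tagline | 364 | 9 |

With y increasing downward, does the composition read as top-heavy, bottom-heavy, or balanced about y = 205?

Σw = 7 + 9 = 16.
y-moment: 7·86 + 9·364 = 3878; centroid 3878/16 ≈ 242.38.
Since 242.4 is below (larger y than) 205, the composition reads bottom-heavy.

bottom-heavy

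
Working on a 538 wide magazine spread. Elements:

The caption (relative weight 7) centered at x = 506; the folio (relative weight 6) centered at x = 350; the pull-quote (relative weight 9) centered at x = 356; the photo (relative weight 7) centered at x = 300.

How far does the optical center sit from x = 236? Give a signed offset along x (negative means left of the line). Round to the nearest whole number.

≈ 141

Σw = 7 + 6 + 9 + 7 = 29.
Σw·x = 7·506 + 6·350 + 9·356 + 7·300 = 10946, so x̄ = 10946/29 ≈ 377.45.
Against x = 236, that's 377.45 − 236 = 141.45.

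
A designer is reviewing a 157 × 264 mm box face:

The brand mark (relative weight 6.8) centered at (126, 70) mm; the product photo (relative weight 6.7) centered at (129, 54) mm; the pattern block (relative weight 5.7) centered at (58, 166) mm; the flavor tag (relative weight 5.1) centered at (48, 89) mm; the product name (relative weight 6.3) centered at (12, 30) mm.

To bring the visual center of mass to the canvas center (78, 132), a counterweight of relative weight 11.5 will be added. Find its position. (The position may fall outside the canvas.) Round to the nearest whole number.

(79, 272)

New total weight: (6.8 + 6.7 + 5.7 + 5.1 + 6.3) + 11.5 = 42.1.
x: target moment 42.1×78 = 3283.8; current 6.8·126 + 6.7·129 + 5.7·58 + 5.1·48 + 6.3·12 = 2372.1; the counterweight supplies 911.7, so x = 911.7/11.5 ≈ 79.28.
y: target moment 42.1×132 = 5557.2; current 6.8·70 + 6.7·54 + 5.7·166 + 5.1·89 + 6.3·30 = 2426.9; the counterweight supplies 3130.3, so y = 3130.3/11.5 ≈ 272.20.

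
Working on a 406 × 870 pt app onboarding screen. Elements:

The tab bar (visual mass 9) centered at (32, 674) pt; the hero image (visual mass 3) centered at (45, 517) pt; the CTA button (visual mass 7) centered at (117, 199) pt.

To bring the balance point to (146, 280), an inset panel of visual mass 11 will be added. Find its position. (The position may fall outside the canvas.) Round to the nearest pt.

New total weight: (9 + 3 + 7) + 11 = 30.
Along x: (1242 + 11·x) / 30 = 146 (existing moment 9·32 + 3·45 + 7·117 = 1242) ⇒ x = (4380 − 1242) / 11 ≈ 285.27.
Along y: (9010 + 11·y) / 30 = 280 (existing moment 9·674 + 3·517 + 7·199 = 9010) ⇒ y = (8400 − 9010) / 11 ≈ -55.45.

(285, -55)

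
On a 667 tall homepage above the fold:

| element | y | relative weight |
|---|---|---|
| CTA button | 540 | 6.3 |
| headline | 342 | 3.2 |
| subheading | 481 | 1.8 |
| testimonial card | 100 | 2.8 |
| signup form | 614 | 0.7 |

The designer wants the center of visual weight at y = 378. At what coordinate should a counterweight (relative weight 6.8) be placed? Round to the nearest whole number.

y ≈ 308

New total weight: (6.3 + 3.2 + 1.8 + 2.8 + 0.7) + 6.8 = 21.6.
Along y: (6072.0 + 6.8·y) / 21.6 = 378 (existing moment 6.3·540 + 3.2·342 + 1.8·481 + 2.8·100 + 0.7·614 = 6072.0) ⇒ y = (8164.8 − 6072.0) / 6.8 ≈ 307.76.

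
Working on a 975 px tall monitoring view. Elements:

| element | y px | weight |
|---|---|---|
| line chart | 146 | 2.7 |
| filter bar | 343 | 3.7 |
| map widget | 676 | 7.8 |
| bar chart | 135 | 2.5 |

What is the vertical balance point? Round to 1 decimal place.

Σw = 2.7 + 3.7 + 7.8 + 2.5 = 16.7.
y-moment: 2.7·146 + 3.7·343 + 7.8·676 + 2.5·135 = 7273.6; centroid 7273.6/16.7 ≈ 435.54.

y ≈ 435.5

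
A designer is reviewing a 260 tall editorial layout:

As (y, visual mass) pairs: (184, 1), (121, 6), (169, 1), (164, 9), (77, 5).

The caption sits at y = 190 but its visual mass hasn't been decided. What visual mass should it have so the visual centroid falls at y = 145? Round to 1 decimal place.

w ≈ 5.6

Existing Σw = 22 (1 + 6 + 1 + 9 + 5); existing moment 1·184 + 6·121 + 1·169 + 9·164 + 5·77 = 2940.
Set Σw·y/Σw = 145: (2940 + 190w) = 145·(22 + w).
So w = (145·22 − 2940)/(190 − 145) = 250/45 ≈ 5.56.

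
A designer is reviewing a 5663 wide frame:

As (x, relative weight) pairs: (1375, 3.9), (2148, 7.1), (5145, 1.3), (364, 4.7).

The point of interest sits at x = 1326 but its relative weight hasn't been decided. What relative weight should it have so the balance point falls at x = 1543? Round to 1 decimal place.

w ≈ 12.8

Existing Σw = 17.0 (3.9 + 7.1 + 1.3 + 4.7); existing moment 3.9·1375 + 7.1·2148 + 1.3·5145 + 4.7·364 = 29012.6.
Set Σw·x/Σw = 1543: (29012.6 + 1326w) = 1543·(17.0 + w).
Rearranging, w·(1326 − 1543) = 1543·17.0 − 29012.6 = -2781.6, so w ≈ -2781.6/-217 = 12.82.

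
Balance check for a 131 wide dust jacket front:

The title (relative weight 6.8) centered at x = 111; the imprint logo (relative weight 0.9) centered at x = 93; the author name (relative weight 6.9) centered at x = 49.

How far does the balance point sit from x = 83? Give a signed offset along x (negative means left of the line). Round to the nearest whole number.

≈ -2

Total weight = 6.8 + 0.9 + 6.9 = 14.6.
Σw·x = 6.8·111 + 0.9·93 + 6.9·49 = 1176.6, so x̄ = 1176.6/14.6 ≈ 80.59.
Difference: 80.59 − 83 ≈ -2.41.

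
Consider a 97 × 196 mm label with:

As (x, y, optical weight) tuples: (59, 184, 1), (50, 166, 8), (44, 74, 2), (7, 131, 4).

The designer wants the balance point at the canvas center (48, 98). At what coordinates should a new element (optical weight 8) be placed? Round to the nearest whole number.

New total weight: (1 + 8 + 2 + 4) + 8 = 23.
x: target moment 23×48 = 1104; current 1·59 + 8·50 + 2·44 + 4·7 = 575; the new element supplies 529, so x = 529/8 ≈ 66.12.
y: target moment 23×98 = 2254; current 1·184 + 8·166 + 2·74 + 4·131 = 2184; the new element supplies 70, so y = 70/8 ≈ 8.75.

(66, 9)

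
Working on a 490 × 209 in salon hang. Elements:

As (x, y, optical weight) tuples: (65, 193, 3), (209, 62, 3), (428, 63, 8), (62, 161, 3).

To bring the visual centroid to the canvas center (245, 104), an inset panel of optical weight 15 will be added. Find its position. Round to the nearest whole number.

(227, 105)

New total weight: (3 + 3 + 8 + 3) + 15 = 32.
x: target moment 32×245 = 7840; current 3·65 + 3·209 + 8·428 + 3·62 = 4432; the inset panel supplies 3408, so x = 3408/15 ≈ 227.20.
y: target moment 32×104 = 3328; current 3·193 + 3·62 + 8·63 + 3·161 = 1752; the inset panel supplies 1576, so y = 1576/15 ≈ 105.07.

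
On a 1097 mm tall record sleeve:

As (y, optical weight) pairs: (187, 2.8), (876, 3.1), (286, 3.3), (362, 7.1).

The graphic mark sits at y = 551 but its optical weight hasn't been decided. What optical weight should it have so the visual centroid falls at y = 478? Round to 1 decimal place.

Existing Σw = 16.3 (2.8 + 3.1 + 3.3 + 7.1); existing moment 2.8·187 + 3.1·876 + 3.3·286 + 7.1·362 = 6753.2.
Balance at y = 478 requires (6753.2 + w·551) / (16.3 + w) = 478.
Solving: w = (478·16.3 − 6753.2) / (551 − 478) = 1038.2 / 73 ≈ 14.22.

w ≈ 14.2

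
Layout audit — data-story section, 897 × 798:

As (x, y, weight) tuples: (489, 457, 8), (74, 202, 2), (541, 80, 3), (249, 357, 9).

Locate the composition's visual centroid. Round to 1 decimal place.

(360.2, 341.5)

Weights sum to 8 + 2 + 3 + 9 = 22.
Σw·x = 8·489 + 2·74 + 3·541 + 9·249 = 7924, so x̄ = 7924/22 ≈ 360.18.
Σw·y = 8·457 + 2·202 + 3·80 + 9·357 = 7513, so ȳ = 7513/22 ≈ 341.50.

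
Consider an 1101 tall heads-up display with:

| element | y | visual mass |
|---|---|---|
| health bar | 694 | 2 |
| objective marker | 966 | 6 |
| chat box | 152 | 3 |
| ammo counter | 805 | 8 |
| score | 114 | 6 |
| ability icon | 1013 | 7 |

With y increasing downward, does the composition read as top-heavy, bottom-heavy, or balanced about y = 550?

bottom-heavy

Σw = 2 + 6 + 3 + 8 + 6 + 7 = 32.
Σw·y = 21855; ȳ = 21855/32 ≈ 682.97.
Since 683.0 is below (larger y than) 550, the composition reads bottom-heavy.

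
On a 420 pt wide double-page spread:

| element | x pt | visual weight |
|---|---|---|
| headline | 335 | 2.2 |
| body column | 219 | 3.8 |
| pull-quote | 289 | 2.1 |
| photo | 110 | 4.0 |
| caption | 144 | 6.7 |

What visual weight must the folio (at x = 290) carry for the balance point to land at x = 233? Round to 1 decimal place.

Existing Σw = 18.8 (2.2 + 3.8 + 2.1 + 4.0 + 6.7); existing moment 2.2·335 + 3.8·219 + 2.1·289 + 4.0·110 + 6.7·144 = 3580.9.
For the centroid to hit 233: (3580.9 + w·290) / (18.8 + w) = 233.
So w = (233·18.8 − 3580.9)/(290 − 233) = 799.5/57 ≈ 14.03.

w ≈ 14.0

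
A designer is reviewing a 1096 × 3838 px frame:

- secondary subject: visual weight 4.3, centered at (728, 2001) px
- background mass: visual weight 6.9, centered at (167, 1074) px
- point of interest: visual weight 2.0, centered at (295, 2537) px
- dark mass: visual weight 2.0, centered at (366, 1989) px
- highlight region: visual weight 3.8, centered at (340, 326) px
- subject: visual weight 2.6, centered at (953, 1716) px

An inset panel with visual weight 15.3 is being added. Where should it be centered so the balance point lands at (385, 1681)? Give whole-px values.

After adding the inset panel, total weight = 4.3 + 6.9 + 2.0 + 2.0 + 3.8 + 2.6 + 15.3 = 36.9.
x: target moment 36.9×385 = 14206.5; current 4.3·728 + 6.9·167 + 2.0·295 + 2.0·366 + 3.8·340 + 2.6·953 = 9374.5; the inset panel supplies 4832.0, so x = 4832.0/15.3 ≈ 315.82.
y: target moment 36.9×1681 = 62028.9; current 4.3·2001 + 6.9·1074 + 2.0·2537 + 2.0·1989 + 3.8·326 + 2.6·1716 = 30767.3; the inset panel supplies 31261.6, so y = 31261.6/15.3 ≈ 2043.24.

(316, 2043)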